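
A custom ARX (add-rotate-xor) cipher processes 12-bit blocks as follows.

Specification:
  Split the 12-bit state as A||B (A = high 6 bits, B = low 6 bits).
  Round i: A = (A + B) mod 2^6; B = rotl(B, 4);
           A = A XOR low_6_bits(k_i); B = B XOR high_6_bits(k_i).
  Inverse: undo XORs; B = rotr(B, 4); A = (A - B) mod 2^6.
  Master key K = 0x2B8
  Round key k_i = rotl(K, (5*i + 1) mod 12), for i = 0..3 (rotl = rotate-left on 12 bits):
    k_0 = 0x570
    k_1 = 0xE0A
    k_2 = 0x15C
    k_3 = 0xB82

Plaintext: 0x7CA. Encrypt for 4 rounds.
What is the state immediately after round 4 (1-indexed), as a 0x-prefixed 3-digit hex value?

0x56B

s_0 = plaintext = 0x7CA
s_1 = Round(s_0, k_0) = 0x677
s_2 = Round(s_1, k_1) = 0x685
s_3 = Round(s_2, k_2) = 0x0D4
s_4 = Round(s_3, k_3) = 0x56B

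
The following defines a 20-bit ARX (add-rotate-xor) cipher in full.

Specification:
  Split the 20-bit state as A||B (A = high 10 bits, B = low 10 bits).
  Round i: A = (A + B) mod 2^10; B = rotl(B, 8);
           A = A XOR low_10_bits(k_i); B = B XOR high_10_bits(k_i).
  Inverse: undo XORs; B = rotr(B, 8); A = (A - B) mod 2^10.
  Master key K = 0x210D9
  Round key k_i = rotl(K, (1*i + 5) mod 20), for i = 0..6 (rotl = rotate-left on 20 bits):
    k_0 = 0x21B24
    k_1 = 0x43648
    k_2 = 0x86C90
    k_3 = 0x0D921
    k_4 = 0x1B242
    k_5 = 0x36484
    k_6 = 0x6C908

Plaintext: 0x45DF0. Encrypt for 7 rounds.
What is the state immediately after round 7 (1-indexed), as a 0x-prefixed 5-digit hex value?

s_0 = plaintext = 0x45DF0
s_1 = Round(s_0, k_0) = 0x08CFA
s_2 = Round(s_1, k_1) = 0xD5733
s_3 = Round(s_2, k_2) = 0x861D7
s_4 = Round(s_3, k_3) = 0xB3B43
s_5 = Round(s_4, k_4) = 0x14FBC
s_6 = Round(s_5, k_5) = 0x22C36
s_7 = Round(s_6, k_6) = 0x727BF

0x727BF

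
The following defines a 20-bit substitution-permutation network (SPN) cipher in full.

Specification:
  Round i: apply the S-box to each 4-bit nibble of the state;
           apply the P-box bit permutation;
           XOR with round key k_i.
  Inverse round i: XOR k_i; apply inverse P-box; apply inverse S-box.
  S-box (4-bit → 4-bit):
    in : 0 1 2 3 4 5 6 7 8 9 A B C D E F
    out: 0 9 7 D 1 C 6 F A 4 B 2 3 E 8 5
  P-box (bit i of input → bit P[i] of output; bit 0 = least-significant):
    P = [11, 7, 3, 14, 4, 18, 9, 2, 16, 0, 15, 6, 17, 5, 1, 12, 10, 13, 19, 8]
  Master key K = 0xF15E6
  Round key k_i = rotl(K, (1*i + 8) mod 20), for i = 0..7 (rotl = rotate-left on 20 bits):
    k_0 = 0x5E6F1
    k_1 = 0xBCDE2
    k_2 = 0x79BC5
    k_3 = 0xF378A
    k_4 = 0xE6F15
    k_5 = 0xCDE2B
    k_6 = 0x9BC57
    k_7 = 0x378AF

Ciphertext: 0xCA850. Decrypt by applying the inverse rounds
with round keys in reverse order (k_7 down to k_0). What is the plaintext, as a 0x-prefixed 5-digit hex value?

0x68C79

s_0 = ciphertext = 0xCA850
s_1 = InvRound(s_0, k_7) = 0x977AD
s_2 = InvRound(s_1, k_6) = 0xE65F7
s_3 = InvRound(s_2, k_5) = 0x81532
s_4 = InvRound(s_3, k_4) = 0xB7BD1
s_5 = InvRound(s_4, k_3) = 0x498C3
s_6 = InvRound(s_5, k_2) = 0xEF450
s_7 = InvRound(s_6, k_1) = 0x8D4CC
s_8 = InvRound(s_7, k_0) = 0x68C79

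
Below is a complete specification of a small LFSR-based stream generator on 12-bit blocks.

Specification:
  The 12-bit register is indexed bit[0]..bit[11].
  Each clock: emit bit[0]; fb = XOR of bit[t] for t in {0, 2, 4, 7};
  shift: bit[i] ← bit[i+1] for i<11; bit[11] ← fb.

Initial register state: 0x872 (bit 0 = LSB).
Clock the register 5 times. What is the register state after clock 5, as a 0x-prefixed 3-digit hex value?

0xCC3

reg_0 = 0x872
clock 1: out=0, reg = 0xC39
clock 2: out=1, reg = 0x61C
clock 3: out=0, reg = 0x30E
clock 4: out=0, reg = 0x987
clock 5: out=1, reg = 0xCC3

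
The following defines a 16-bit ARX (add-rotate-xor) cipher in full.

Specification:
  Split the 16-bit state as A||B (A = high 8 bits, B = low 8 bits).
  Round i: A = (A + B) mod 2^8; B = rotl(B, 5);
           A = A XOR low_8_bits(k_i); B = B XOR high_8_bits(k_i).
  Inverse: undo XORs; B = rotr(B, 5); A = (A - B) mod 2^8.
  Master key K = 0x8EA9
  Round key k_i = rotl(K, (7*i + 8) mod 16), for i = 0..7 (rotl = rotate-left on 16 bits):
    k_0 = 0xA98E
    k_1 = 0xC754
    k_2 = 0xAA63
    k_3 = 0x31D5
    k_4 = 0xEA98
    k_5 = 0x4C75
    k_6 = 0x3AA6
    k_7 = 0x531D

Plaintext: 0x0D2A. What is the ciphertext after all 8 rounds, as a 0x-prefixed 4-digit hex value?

0xFB80

s_0 = plaintext = 0x0D2A
s_1 = Round(s_0, k_0) = 0xB9EC
s_2 = Round(s_1, k_1) = 0xF15A
s_3 = Round(s_2, k_2) = 0x28E1
s_4 = Round(s_3, k_3) = 0xDC0D
s_5 = Round(s_4, k_4) = 0x714B
s_6 = Round(s_5, k_5) = 0xC925
s_7 = Round(s_6, k_6) = 0x489E
s_8 = Round(s_7, k_7) = 0xFB80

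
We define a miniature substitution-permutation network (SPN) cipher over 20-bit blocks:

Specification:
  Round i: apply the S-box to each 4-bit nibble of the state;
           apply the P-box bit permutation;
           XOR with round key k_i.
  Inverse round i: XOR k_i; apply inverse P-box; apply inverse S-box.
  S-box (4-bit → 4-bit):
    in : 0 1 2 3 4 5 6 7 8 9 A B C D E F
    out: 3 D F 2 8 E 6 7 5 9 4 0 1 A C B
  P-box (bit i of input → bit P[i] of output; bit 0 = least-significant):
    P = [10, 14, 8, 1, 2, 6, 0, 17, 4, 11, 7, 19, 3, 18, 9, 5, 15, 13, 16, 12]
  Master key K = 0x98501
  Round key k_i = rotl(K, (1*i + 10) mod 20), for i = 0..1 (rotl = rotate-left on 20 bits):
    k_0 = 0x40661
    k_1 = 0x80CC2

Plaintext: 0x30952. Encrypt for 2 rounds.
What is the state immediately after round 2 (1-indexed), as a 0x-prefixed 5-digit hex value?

0xD0782

s_0 = plaintext = 0x30952
s_1 = Round(s_0, k_0) = 0xA633A
s_2 = Round(s_1, k_1) = 0xD0782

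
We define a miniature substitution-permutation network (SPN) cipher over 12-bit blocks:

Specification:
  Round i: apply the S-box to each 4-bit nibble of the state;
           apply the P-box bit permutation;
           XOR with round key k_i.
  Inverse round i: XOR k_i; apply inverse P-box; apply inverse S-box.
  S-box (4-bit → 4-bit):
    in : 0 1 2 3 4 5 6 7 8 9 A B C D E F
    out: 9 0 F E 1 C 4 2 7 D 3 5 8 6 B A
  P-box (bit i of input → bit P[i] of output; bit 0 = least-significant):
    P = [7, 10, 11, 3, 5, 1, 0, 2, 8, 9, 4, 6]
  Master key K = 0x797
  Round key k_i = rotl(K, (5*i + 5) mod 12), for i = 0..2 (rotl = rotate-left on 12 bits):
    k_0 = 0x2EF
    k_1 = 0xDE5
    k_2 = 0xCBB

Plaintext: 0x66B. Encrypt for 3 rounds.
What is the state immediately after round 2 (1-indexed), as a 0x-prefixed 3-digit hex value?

s_0 = plaintext = 0x66B
s_1 = Round(s_0, k_0) = 0xA7E
s_2 = Round(s_1, k_1) = 0xA6F
s_3 = Round(s_2, k_2) = 0xBB2

0xA6F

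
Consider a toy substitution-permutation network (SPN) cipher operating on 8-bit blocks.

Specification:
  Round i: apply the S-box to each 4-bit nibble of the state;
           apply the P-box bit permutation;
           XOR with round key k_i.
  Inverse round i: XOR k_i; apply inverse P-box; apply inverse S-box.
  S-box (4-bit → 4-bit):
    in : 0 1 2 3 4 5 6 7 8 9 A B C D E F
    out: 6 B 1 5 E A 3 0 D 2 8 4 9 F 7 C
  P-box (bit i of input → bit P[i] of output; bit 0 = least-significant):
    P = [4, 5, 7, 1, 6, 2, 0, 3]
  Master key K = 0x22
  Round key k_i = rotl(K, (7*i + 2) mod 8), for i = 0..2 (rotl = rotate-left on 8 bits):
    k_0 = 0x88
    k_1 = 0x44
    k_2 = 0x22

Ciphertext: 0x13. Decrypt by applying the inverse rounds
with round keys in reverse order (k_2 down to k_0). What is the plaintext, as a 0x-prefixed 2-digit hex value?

s_0 = ciphertext = 0x13
s_1 = InvRound(s_0, k_2) = 0xB6
s_2 = InvRound(s_1, k_1) = 0x2D
s_3 = InvRound(s_2, k_0) = 0x00

0x00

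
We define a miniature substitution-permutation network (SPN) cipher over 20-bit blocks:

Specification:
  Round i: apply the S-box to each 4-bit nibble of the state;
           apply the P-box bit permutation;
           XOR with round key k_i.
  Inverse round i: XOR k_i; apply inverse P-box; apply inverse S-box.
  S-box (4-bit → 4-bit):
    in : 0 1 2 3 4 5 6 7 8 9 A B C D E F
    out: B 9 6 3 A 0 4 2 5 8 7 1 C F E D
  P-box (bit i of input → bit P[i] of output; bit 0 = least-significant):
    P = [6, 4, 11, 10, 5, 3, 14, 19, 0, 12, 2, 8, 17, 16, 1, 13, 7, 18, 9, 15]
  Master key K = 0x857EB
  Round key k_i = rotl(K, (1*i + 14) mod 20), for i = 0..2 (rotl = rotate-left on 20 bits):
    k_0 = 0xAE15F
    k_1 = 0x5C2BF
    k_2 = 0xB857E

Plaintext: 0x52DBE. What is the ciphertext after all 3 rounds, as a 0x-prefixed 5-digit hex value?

s_0 = plaintext = 0x52DBE
s_1 = Round(s_0, k_0) = 0xBFC68
s_2 = Round(s_1, k_1) = 0x7AB79
s_3 = Round(s_2, k_2) = 0xC8175

0xC8175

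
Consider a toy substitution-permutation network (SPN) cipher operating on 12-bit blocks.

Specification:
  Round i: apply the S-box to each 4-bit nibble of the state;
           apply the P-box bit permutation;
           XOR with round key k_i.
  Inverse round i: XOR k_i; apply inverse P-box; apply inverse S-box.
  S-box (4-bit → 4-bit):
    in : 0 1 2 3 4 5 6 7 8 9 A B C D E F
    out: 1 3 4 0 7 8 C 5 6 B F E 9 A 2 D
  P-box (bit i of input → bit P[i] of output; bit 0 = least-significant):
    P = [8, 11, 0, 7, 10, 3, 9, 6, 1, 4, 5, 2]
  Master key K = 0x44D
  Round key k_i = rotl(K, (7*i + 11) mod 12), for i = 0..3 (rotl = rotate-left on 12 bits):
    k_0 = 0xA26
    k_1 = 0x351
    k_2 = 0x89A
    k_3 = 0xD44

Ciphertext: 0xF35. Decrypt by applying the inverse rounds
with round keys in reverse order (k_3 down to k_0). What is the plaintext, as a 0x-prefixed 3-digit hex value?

s_0 = ciphertext = 0xF35
s_1 = InvRound(s_0, k_3) = 0x862
s_2 = InvRound(s_1, k_2) = 0x8D5
s_3 = InvRound(s_2, k_1) = 0x529
s_4 = InvRound(s_3, k_0) = 0xC44

0xC44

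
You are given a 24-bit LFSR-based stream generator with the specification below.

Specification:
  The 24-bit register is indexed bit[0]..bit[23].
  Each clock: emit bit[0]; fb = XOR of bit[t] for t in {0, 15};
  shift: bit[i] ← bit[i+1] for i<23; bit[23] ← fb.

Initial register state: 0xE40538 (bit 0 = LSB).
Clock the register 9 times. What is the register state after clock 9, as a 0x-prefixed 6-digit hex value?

0x787202

reg_0 = 0xE40538
clock 1: out=0, reg = 0x72029C
clock 2: out=0, reg = 0x39014E
clock 3: out=0, reg = 0x1C80A7
clock 4: out=1, reg = 0x0E4053
clock 5: out=1, reg = 0x872029
clock 6: out=1, reg = 0xC39014
clock 7: out=0, reg = 0xE1C80A
clock 8: out=0, reg = 0xF0E405
clock 9: out=1, reg = 0x787202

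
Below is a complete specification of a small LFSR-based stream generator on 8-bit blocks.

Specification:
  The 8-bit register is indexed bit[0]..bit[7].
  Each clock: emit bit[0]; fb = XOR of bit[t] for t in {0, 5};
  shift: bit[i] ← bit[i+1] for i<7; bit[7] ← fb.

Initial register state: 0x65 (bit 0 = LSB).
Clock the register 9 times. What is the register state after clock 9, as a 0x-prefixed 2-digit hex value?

reg_0 = 0x65
clock 1: out=1, reg = 0x32
clock 2: out=0, reg = 0x99
clock 3: out=1, reg = 0xCC
clock 4: out=0, reg = 0x66
clock 5: out=0, reg = 0xB3
clock 6: out=1, reg = 0x59
clock 7: out=1, reg = 0xAC
clock 8: out=0, reg = 0xD6
clock 9: out=0, reg = 0x6B

0x6B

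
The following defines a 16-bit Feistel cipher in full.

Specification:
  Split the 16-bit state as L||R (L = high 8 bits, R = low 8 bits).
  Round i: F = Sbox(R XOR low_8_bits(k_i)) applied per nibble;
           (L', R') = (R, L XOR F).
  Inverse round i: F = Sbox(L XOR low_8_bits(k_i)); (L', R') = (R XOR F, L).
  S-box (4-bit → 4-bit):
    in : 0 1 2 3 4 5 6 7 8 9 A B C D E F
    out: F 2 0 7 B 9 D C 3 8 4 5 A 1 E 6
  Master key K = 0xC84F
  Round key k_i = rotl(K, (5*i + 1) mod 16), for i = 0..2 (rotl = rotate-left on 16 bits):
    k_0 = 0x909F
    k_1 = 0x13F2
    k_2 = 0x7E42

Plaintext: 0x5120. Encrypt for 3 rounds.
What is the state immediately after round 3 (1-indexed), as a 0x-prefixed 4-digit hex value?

s_0 = plaintext = 0x5120
s_1 = Round(s_0, k_0) = 0x2007
s_2 = Round(s_1, k_1) = 0x0749
s_3 = Round(s_2, k_2) = 0x49F2

0x49F2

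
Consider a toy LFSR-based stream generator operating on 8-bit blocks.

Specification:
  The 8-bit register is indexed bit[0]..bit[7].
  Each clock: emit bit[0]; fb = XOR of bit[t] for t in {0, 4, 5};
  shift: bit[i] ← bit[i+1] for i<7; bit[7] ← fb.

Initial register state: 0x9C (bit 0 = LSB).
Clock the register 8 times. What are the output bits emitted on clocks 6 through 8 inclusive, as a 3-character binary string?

001

reg_0 = 0x9C
clock 1: out=0, reg = 0xCE
clock 2: out=0, reg = 0x67
clock 3: out=1, reg = 0x33
clock 4: out=1, reg = 0x99
clock 5: out=1, reg = 0x4C
clock 6: out=0, reg = 0x26
clock 7: out=0, reg = 0x93
clock 8: out=1, reg = 0x49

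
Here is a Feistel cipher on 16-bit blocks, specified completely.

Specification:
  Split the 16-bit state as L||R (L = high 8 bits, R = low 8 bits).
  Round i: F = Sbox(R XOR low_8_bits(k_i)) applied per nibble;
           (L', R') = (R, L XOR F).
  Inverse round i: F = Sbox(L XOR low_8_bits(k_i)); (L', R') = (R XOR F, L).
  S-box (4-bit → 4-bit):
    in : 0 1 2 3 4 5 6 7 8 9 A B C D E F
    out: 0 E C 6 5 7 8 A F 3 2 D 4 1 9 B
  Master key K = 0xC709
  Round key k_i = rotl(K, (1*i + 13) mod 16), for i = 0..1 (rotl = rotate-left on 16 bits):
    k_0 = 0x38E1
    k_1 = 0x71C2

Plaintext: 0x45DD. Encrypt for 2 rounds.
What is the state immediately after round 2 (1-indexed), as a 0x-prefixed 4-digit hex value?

s_0 = plaintext = 0x45DD
s_1 = Round(s_0, k_0) = 0xDD21
s_2 = Round(s_1, k_1) = 0x214B

0x214B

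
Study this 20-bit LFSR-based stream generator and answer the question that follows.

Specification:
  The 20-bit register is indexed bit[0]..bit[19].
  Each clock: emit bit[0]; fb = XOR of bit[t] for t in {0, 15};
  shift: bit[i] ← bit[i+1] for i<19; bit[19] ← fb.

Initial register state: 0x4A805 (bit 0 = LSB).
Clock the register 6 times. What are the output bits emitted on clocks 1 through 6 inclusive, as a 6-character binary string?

reg_0 = 0x4A805
clock 1: out=1, reg = 0x25402
clock 2: out=0, reg = 0x12A01
clock 3: out=1, reg = 0x89500
clock 4: out=0, reg = 0xC4A80
clock 5: out=0, reg = 0x62540
clock 6: out=0, reg = 0x312A0

101000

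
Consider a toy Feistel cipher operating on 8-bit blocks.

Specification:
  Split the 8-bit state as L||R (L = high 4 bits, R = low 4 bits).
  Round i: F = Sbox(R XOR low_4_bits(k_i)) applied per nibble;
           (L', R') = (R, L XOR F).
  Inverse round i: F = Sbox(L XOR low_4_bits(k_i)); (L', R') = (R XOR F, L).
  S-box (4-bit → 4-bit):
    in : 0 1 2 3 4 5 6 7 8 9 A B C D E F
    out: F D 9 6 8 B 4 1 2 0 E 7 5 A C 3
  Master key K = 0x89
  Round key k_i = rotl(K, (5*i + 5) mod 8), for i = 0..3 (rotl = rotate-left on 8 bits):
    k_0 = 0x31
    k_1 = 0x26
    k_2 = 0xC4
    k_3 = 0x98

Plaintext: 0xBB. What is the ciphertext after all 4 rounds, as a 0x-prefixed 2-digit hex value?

0x57

s_0 = plaintext = 0xBB
s_1 = Round(s_0, k_0) = 0xB5
s_2 = Round(s_1, k_1) = 0x5D
s_3 = Round(s_2, k_2) = 0xD5
s_4 = Round(s_3, k_3) = 0x57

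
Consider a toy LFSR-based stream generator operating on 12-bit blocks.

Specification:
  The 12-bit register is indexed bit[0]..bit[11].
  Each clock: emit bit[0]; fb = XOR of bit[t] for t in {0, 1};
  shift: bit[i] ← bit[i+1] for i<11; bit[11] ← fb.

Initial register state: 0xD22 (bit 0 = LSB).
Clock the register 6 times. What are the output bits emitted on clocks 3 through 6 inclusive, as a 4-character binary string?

0001

reg_0 = 0xD22
clock 1: out=0, reg = 0xE91
clock 2: out=1, reg = 0xF48
clock 3: out=0, reg = 0x7A4
clock 4: out=0, reg = 0x3D2
clock 5: out=0, reg = 0x9E9
clock 6: out=1, reg = 0xCF4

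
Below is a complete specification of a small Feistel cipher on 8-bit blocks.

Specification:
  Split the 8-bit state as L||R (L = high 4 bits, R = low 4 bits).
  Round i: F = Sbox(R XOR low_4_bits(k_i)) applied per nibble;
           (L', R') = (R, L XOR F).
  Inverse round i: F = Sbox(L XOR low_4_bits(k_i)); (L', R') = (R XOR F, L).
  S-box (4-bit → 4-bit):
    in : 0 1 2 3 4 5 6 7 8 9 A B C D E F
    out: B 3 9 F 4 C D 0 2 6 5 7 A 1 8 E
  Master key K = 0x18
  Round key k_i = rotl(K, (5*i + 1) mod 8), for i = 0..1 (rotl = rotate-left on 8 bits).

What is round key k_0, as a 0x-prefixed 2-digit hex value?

K = 0x18
k_0 = rotl(K, (5*0+1) mod 8) = rotl(K, 1) = 0x30

0x30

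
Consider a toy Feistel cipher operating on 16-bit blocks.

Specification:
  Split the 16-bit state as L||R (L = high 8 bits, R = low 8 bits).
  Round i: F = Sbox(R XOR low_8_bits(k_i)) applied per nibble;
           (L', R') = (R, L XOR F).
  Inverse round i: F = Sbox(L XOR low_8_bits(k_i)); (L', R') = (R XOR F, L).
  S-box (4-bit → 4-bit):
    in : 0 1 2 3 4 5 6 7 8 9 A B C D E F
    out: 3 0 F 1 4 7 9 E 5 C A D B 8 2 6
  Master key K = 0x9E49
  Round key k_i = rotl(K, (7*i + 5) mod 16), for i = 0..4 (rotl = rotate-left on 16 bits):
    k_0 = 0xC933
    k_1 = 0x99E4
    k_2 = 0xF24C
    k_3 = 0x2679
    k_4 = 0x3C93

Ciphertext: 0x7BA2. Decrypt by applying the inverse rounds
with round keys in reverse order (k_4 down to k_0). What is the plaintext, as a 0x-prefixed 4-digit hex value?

0x021D

s_0 = ciphertext = 0x7BA2
s_1 = InvRound(s_0, k_4) = 0x877B
s_2 = InvRound(s_1, k_3) = 0x1987
s_3 = InvRound(s_2, k_2) = 0xF019
s_4 = InvRound(s_3, k_1) = 0x1DF0
s_5 = InvRound(s_4, k_0) = 0x021D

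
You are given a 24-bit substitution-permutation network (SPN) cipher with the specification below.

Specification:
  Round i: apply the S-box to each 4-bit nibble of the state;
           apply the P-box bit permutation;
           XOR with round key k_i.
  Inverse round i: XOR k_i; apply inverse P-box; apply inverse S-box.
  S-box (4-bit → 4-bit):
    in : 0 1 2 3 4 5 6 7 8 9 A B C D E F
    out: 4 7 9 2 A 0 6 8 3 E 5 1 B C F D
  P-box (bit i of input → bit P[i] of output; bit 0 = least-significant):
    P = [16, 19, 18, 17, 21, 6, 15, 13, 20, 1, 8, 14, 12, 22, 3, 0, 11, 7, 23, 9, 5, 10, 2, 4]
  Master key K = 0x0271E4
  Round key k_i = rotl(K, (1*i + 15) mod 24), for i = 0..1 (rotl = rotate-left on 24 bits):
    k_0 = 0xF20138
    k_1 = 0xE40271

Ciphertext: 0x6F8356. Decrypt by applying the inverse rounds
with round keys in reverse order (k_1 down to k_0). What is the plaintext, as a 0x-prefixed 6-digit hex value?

s_0 = ciphertext = 0x6F8356
s_1 = InvRound(s_0, k_1) = 0xA0760C
s_2 = InvRound(s_1, k_0) = 0xE78F77

0xE78F77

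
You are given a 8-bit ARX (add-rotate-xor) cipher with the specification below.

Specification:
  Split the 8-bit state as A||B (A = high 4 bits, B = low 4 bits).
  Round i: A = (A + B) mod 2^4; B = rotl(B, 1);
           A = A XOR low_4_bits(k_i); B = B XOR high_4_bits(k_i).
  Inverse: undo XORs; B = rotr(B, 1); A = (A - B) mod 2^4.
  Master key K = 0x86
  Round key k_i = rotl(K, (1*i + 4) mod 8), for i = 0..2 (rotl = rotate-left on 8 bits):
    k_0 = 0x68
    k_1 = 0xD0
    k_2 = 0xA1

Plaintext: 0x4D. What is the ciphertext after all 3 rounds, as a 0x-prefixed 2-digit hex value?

s_0 = plaintext = 0x4D
s_1 = Round(s_0, k_0) = 0x9D
s_2 = Round(s_1, k_1) = 0x66
s_3 = Round(s_2, k_2) = 0xD6

0xD6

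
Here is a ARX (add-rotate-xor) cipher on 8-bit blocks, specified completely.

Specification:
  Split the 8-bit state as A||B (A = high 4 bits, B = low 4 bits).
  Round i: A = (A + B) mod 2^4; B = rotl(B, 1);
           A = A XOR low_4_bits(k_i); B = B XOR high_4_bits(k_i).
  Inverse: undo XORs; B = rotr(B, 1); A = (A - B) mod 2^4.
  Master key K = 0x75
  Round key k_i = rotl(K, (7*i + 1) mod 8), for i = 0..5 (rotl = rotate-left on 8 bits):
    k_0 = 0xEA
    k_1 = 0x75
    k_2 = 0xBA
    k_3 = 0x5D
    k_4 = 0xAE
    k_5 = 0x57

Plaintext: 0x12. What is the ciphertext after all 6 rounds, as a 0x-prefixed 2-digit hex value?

s_0 = plaintext = 0x12
s_1 = Round(s_0, k_0) = 0x9A
s_2 = Round(s_1, k_1) = 0x62
s_3 = Round(s_2, k_2) = 0x2F
s_4 = Round(s_3, k_3) = 0xCA
s_5 = Round(s_4, k_4) = 0x8F
s_6 = Round(s_5, k_5) = 0x0A

0x0A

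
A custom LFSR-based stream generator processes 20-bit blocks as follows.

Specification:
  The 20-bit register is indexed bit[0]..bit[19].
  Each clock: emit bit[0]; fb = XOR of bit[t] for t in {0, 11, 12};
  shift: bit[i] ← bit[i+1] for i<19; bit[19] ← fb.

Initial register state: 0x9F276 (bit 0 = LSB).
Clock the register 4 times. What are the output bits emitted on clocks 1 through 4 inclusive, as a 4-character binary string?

reg_0 = 0x9F276
clock 1: out=0, reg = 0xCF93B
clock 2: out=1, reg = 0xE7C9D
clock 3: out=1, reg = 0xF3E4E
clock 4: out=0, reg = 0x79F27

0110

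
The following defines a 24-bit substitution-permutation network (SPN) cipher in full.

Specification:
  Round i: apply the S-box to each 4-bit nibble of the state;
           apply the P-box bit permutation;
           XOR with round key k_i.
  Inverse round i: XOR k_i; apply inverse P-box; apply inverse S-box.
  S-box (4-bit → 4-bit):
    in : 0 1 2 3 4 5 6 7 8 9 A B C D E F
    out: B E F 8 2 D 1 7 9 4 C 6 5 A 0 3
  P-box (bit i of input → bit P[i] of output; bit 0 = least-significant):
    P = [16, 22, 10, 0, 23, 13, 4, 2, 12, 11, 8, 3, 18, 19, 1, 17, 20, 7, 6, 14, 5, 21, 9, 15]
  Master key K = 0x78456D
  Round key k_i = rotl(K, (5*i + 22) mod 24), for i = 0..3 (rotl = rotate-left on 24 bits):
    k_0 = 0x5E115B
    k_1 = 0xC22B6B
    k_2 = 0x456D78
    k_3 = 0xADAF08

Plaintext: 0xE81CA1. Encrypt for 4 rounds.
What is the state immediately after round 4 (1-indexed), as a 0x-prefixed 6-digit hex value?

s_0 = plaintext = 0xE81CA1
s_1 = Round(s_0, k_0) = 0x04444C
s_2 = Round(s_1, k_1) = 0xEB87CB
s_3 = Round(s_2, k_2) = 0x8370A8
s_4 = Round(s_3, k_3) = 0xA07737

0xA07737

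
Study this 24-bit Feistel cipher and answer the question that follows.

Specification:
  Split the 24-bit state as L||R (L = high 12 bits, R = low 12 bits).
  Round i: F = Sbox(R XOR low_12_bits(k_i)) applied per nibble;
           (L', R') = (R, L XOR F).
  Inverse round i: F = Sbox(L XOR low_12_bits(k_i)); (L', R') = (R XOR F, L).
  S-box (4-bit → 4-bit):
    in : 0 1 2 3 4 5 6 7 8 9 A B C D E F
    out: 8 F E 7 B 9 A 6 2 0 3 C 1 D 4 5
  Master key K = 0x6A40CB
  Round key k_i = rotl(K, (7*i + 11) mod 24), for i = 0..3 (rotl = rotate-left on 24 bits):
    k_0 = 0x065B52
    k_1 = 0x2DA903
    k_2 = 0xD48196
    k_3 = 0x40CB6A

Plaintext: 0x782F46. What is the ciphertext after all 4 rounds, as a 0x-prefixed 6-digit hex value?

0xABE9FE

s_0 = plaintext = 0x782F46
s_1 = Round(s_0, k_0) = 0xF46C79
s_2 = Round(s_1, k_1) = 0xC79625
s_3 = Round(s_2, k_2) = 0x625ABE
s_4 = Round(s_3, k_3) = 0xABE9FE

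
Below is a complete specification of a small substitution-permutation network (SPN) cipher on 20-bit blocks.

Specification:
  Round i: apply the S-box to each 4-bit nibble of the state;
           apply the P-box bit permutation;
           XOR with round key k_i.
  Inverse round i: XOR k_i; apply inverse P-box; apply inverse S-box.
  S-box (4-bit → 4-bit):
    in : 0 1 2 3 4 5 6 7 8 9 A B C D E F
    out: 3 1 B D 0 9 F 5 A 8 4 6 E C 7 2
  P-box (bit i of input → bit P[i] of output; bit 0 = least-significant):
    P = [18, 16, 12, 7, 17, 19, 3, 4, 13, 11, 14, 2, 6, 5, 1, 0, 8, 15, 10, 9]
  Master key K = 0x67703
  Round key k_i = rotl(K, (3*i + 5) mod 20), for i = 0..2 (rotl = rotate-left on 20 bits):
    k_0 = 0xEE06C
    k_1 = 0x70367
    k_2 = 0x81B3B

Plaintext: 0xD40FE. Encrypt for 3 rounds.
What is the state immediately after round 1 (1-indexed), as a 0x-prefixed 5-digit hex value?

s_0 = plaintext = 0xD40FE
s_1 = Round(s_0, k_0) = 0x3DE6C
s_2 = Round(s_1, k_1) = 0xC7CFC
s_3 = Round(s_2, k_2) = 0x1C5FD

0x3DE6C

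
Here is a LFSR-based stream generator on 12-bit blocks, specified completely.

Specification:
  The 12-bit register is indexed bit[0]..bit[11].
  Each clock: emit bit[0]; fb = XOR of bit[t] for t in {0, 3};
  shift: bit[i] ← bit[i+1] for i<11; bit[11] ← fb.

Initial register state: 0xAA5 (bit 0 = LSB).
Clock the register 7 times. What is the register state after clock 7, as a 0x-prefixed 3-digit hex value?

reg_0 = 0xAA5
clock 1: out=1, reg = 0xD52
clock 2: out=0, reg = 0x6A9
clock 3: out=1, reg = 0x354
clock 4: out=0, reg = 0x1AA
clock 5: out=0, reg = 0x8D5
clock 6: out=1, reg = 0xC6A
clock 7: out=0, reg = 0xE35

0xE35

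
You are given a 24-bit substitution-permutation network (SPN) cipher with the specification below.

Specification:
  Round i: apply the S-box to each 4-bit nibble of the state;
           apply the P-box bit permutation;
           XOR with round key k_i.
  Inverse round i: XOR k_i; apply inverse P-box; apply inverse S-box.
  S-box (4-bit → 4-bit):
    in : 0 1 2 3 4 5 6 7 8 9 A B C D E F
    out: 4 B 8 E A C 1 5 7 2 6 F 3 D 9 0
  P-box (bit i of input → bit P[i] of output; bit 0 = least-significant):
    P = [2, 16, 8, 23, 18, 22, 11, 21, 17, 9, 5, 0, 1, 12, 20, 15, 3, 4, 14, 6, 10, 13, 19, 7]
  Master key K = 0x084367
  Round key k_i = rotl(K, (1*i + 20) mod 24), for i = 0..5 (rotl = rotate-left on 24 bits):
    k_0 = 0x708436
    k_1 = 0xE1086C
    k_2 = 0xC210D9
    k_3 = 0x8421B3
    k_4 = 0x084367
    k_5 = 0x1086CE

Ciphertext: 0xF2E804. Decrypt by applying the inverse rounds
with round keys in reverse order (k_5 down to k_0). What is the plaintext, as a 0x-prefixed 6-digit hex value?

s_0 = ciphertext = 0xF2E804
s_1 = InvRound(s_0, k_5) = 0x1D6C32
s_2 = InvRound(s_1, k_4) = 0xC40478
s_3 = InvRound(s_2, k_3) = 0x1E6290
s_4 = InvRound(s_3, k_2) = 0xADA4C2
s_5 = InvRound(s_4, k_1) = 0xB6E086
s_6 = InvRound(s_5, k_0) = 0x1AF7C2

0x1AF7C2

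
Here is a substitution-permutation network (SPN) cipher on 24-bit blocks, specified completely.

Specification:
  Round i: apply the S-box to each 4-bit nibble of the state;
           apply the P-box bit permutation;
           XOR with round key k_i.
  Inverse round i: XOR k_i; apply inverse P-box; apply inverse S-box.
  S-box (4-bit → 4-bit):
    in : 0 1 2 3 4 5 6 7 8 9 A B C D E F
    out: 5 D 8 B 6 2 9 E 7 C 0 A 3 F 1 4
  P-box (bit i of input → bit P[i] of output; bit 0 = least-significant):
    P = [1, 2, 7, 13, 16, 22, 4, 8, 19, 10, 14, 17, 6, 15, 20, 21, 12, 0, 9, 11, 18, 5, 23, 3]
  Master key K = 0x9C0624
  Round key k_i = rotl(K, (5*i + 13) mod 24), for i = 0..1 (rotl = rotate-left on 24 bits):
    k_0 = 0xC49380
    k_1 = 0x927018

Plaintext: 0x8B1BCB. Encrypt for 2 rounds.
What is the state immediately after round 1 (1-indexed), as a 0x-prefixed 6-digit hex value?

0x33BFE5

s_0 = plaintext = 0x8B1BCB
s_1 = Round(s_0, k_0) = 0x33BFE5
s_2 = Round(s_1, k_1) = 0xB7A835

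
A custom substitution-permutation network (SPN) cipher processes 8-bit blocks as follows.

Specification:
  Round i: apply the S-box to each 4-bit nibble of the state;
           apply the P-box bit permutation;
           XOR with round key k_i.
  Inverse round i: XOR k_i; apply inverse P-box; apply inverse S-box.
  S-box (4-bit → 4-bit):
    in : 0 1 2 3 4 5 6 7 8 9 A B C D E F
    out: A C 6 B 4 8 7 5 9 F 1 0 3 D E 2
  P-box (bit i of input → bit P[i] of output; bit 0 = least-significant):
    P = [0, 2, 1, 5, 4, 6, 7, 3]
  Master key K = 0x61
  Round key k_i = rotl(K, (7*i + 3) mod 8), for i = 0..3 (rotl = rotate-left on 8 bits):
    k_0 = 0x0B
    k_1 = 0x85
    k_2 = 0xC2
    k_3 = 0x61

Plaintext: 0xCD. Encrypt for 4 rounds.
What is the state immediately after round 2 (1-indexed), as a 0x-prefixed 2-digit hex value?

s_0 = plaintext = 0xCD
s_1 = Round(s_0, k_0) = 0x78
s_2 = Round(s_1, k_1) = 0x34
s_3 = Round(s_2, k_2) = 0x98
s_4 = Round(s_3, k_3) = 0x98

0x34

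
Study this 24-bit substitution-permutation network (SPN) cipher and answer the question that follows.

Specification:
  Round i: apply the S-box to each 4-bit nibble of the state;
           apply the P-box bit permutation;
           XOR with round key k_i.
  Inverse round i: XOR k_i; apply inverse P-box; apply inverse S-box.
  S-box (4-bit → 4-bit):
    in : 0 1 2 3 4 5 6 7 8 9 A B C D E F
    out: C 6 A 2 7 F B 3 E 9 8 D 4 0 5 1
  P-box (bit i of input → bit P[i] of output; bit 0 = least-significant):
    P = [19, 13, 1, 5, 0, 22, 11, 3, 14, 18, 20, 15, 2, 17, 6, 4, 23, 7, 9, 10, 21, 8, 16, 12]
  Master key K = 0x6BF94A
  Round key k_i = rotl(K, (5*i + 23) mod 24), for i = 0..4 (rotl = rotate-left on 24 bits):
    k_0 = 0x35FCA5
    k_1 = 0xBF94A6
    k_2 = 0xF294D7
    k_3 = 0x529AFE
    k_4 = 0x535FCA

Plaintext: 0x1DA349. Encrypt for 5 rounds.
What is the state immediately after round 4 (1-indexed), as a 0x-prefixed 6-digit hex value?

s_0 = plaintext = 0x1DA349
s_1 = Round(s_0, k_0) = 0x78F594
s_2 = Round(s_1, k_1) = 0x837329
s_3 = Round(s_2, k_2) = 0xBD857B
s_4 = Round(s_3, k_3) = 0x2D4A8D
s_5 = Round(s_4, k_4) = 0x11C686

0x2D4A8D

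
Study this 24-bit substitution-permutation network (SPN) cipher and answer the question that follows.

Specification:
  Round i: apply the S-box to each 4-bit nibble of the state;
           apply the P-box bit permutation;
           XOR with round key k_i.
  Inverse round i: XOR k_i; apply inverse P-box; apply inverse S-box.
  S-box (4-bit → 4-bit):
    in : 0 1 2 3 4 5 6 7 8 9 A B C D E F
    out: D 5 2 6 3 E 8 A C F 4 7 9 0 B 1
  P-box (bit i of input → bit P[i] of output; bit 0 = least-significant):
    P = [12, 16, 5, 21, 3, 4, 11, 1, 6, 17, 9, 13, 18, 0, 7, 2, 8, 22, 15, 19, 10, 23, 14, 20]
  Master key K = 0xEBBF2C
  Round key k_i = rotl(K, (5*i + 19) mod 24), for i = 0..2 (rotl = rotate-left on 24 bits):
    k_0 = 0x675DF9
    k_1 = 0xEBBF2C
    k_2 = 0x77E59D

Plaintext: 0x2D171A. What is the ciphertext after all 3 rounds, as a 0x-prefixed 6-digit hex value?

0xAA5E71

s_0 = plaintext = 0x2D171A
s_1 = Round(s_0, k_0) = 0xE17551
s_2 = Round(s_1, k_1) = 0x79001B
s_3 = Round(s_2, k_2) = 0xAA5E71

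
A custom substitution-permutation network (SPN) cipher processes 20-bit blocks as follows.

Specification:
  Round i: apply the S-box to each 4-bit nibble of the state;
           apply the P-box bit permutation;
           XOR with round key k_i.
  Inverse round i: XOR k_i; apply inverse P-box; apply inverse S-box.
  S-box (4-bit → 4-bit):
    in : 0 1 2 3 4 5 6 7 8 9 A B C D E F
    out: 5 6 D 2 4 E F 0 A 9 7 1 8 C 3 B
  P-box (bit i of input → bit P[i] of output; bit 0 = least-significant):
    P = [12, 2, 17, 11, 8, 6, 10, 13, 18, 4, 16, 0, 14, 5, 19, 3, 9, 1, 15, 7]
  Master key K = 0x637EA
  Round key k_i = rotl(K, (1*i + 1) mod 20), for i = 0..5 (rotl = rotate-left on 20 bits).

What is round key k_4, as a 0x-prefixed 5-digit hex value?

K = 0x637EA
k_0 = rotl(K, (1*0+1) mod 20) = rotl(K, 1) = 0xC6FD4
k_1 = rotl(K, (1*1+1) mod 20) = rotl(K, 2) = 0x8DFA9
k_2 = rotl(K, (1*2+1) mod 20) = rotl(K, 3) = 0x1BF53
k_3 = rotl(K, (1*3+1) mod 20) = rotl(K, 4) = 0x37EA6
k_4 = rotl(K, (1*4+1) mod 20) = rotl(K, 5) = 0x6FD4C

0x6FD4C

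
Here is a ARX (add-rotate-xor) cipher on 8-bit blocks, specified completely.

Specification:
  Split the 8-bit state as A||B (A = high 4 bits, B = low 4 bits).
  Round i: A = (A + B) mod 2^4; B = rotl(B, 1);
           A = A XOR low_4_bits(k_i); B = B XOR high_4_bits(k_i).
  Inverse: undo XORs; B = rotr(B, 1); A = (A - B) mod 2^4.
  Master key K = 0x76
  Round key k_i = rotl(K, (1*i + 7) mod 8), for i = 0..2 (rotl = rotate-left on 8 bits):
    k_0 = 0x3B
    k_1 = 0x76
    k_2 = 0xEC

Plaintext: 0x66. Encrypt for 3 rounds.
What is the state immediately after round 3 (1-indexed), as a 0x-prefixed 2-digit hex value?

s_0 = plaintext = 0x66
s_1 = Round(s_0, k_0) = 0x7F
s_2 = Round(s_1, k_1) = 0x08
s_3 = Round(s_2, k_2) = 0x4F

0x4F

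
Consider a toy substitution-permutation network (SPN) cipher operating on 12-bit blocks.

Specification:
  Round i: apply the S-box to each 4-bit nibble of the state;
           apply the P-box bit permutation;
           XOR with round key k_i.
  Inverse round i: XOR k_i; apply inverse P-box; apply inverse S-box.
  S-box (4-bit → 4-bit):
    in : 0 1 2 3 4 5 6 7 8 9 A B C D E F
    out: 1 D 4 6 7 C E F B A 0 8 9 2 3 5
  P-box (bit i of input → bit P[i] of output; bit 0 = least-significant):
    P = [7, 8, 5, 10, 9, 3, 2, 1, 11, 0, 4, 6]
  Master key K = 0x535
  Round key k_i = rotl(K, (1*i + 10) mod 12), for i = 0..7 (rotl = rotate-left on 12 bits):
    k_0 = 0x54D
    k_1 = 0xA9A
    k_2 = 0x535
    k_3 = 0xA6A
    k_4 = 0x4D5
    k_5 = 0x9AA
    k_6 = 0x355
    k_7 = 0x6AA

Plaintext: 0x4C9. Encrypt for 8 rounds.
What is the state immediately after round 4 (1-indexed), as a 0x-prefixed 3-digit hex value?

s_0 = plaintext = 0x4C9
s_1 = Round(s_0, k_0) = 0xA5E
s_2 = Round(s_1, k_1) = 0xB1C
s_3 = Round(s_2, k_2) = 0x3F3
s_4 = Round(s_3, k_3) = 0x95F
s_5 = Round(s_4, k_4) = 0x432
s_6 = Round(s_5, k_5) = 0x197
s_7 = Round(s_6, k_6) = 0xEAF
s_8 = Round(s_7, k_7) = 0xE0B

0x95F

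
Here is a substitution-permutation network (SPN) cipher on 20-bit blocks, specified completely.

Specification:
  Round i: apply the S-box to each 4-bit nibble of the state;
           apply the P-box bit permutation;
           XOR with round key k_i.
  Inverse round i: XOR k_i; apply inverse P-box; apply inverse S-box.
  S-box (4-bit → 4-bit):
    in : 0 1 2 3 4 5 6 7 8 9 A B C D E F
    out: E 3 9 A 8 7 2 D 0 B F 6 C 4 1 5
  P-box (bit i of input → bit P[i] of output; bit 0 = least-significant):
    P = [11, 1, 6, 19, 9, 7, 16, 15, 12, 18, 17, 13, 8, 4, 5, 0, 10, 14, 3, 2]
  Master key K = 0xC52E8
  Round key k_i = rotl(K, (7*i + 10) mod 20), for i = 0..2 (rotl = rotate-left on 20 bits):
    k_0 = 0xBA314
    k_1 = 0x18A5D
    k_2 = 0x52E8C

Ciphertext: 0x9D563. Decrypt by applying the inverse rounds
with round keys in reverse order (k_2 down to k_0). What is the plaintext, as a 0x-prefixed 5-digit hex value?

s_0 = ciphertext = 0x9D563
s_1 = InvRound(s_0, k_2) = 0x0799A
s_2 = InvRound(s_1, k_1) = 0x322AB
s_3 = InvRound(s_2, k_0) = 0xCA833

0xCA833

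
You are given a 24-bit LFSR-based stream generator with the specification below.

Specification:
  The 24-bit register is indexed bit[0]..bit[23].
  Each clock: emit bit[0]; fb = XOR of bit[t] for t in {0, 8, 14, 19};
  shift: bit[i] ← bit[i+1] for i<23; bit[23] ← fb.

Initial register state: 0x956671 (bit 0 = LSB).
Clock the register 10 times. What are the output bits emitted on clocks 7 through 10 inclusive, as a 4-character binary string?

reg_0 = 0x956671
clock 1: out=1, reg = 0x4AB338
clock 2: out=0, reg = 0x25599C
clock 3: out=0, reg = 0x12ACCE
clock 4: out=0, reg = 0x095667
clock 5: out=1, reg = 0x84AB33
clock 6: out=1, reg = 0x425599
clock 7: out=1, reg = 0xA12ACC
clock 8: out=0, reg = 0x509566
clock 9: out=0, reg = 0xA84AB3
clock 10: out=1, reg = 0xD42559

1001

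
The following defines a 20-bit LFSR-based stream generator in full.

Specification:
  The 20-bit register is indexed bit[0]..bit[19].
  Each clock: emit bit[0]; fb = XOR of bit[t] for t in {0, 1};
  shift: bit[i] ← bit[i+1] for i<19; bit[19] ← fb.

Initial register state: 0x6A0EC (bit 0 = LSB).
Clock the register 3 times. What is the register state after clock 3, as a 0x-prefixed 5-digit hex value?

reg_0 = 0x6A0EC
clock 1: out=0, reg = 0x35076
clock 2: out=0, reg = 0x9A83B
clock 3: out=1, reg = 0x4D41D

0x4D41D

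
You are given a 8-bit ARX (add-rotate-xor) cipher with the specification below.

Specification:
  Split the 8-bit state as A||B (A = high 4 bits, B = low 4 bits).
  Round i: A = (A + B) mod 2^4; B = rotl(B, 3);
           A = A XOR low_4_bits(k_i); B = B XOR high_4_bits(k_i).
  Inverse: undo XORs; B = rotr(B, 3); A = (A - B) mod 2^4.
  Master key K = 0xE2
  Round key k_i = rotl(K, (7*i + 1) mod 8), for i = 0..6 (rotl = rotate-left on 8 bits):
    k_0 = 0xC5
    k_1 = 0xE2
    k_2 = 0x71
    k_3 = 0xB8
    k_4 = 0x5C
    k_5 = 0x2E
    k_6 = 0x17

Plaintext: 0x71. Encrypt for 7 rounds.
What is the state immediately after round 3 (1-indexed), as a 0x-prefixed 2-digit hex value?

s_0 = plaintext = 0x71
s_1 = Round(s_0, k_0) = 0xD4
s_2 = Round(s_1, k_1) = 0x3C
s_3 = Round(s_2, k_2) = 0xE1
s_4 = Round(s_3, k_3) = 0x73
s_5 = Round(s_4, k_4) = 0x6C
s_6 = Round(s_5, k_5) = 0xC4
s_7 = Round(s_6, k_6) = 0x73

0xE1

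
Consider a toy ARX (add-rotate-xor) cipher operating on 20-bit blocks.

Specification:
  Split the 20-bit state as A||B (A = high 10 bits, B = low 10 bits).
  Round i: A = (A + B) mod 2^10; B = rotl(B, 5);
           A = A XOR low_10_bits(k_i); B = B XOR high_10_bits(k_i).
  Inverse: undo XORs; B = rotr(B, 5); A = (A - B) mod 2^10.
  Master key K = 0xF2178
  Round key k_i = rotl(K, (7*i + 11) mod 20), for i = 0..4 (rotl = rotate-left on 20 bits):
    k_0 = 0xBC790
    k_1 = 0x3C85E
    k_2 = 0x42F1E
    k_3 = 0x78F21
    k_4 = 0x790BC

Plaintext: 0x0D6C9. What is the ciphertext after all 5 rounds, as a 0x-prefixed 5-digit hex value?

0xB8100

s_0 = plaintext = 0x0D6C9
s_1 = Round(s_0, k_0) = 0x5BBC7
s_2 = Round(s_1, k_1) = 0x5AC0C
s_3 = Round(s_2, k_2) = 0x9A48B
s_4 = Round(s_3, k_3) = 0x75487
s_5 = Round(s_4, k_4) = 0xB8100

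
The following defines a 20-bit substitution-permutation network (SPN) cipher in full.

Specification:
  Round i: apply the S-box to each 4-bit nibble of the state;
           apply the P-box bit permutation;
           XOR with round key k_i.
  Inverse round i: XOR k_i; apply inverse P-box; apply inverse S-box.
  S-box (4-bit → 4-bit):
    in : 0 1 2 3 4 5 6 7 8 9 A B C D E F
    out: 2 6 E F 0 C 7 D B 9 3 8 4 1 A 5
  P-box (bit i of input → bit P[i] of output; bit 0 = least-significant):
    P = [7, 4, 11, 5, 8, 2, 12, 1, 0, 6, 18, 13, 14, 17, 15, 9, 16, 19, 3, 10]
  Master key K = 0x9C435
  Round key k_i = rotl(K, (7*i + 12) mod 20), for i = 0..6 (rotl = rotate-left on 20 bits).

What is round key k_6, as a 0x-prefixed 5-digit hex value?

0xD6710

K = 0x9C435
k_0 = rotl(K, (7*0+12) mod 20) = rotl(K, 12) = 0x359C4
k_1 = rotl(K, (7*1+12) mod 20) = rotl(K, 19) = 0xCE21A
k_2 = rotl(K, (7*2+12) mod 20) = rotl(K, 6) = 0x10D67
k_3 = rotl(K, (7*3+12) mod 20) = rotl(K, 13) = 0x6B388
k_4 = rotl(K, (7*4+12) mod 20) = rotl(K, 0) = 0x9C435
k_5 = rotl(K, (7*5+12) mod 20) = rotl(K, 7) = 0x21ACE
k_6 = rotl(K, (7*6+12) mod 20) = rotl(K, 14) = 0xD6710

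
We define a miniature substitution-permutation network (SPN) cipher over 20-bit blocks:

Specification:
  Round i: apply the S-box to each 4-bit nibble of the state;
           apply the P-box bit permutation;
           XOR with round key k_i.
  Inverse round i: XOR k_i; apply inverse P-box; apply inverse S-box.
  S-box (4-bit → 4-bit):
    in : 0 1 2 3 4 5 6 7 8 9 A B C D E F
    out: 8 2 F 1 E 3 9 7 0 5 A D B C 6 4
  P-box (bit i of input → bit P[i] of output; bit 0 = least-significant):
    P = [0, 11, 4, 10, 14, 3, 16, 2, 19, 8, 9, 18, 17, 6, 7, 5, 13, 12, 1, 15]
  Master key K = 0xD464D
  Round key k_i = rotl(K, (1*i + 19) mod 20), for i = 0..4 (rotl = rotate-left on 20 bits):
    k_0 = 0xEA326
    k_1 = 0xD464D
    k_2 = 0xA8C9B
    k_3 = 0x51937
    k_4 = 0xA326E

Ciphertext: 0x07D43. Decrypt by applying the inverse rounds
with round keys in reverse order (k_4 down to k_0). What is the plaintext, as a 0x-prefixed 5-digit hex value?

s_0 = ciphertext = 0x07D43
s_1 = InvRound(s_0, k_4) = 0x867CC
s_2 = InvRound(s_1, k_3) = 0x74B72
s_3 = InvRound(s_2, k_2) = 0x04276
s_4 = InvRound(s_3, k_1) = 0xF06EB
s_5 = InvRound(s_4, k_0) = 0x6E146

0x6E146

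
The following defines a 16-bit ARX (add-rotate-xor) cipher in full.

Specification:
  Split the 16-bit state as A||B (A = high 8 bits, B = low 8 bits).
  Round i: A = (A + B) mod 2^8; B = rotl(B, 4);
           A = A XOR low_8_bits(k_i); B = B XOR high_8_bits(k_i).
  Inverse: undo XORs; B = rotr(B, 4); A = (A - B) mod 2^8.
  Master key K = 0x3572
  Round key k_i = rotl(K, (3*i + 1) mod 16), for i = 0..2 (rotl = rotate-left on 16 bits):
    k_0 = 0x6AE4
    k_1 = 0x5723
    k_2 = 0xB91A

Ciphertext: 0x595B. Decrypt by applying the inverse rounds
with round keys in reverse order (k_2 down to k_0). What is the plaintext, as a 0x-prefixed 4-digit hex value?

0x9CDF

s_0 = ciphertext = 0x595B
s_1 = InvRound(s_0, k_2) = 0x152E
s_2 = InvRound(s_1, k_1) = 0x9F97
s_3 = InvRound(s_2, k_0) = 0x9CDF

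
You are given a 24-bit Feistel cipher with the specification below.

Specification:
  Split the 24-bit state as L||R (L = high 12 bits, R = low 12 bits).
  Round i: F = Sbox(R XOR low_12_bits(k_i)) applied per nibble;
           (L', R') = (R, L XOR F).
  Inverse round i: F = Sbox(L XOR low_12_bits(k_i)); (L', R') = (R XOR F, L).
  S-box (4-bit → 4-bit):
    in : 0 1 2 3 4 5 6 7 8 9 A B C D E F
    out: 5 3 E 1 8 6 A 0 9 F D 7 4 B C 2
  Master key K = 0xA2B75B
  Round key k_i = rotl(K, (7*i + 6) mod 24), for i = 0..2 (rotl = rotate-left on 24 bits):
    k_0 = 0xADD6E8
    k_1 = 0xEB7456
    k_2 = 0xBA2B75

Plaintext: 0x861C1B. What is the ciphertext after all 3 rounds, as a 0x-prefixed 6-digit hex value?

s_0 = plaintext = 0x861C1B
s_1 = Round(s_0, k_0) = 0xC1B540
s_2 = Round(s_1, k_1) = 0x540F21
s_3 = Round(s_2, k_2) = 0xF21D28

0xF21D28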